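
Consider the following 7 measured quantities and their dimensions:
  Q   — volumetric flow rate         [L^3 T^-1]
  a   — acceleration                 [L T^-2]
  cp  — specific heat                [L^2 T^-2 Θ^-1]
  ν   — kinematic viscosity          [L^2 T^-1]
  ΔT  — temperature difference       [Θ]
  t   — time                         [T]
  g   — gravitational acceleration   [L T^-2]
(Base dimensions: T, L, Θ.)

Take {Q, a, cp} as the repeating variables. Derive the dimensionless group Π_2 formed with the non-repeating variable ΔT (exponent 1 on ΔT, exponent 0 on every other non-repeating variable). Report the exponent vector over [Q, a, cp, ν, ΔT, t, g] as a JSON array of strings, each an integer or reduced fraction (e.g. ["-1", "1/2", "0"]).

Exponent matrix [T,L,Θ] × [Q,a,cp,ν,ΔT,t,g]:
  T: [-1 -2 -2 -1  0  1 -2]
  L: [ 3  1  2  2  0  0  1]
  Θ: [ 0  0 -1  0  1  0  0]
RREF → pivots at {Q,a,cp} ⇒ r = 3
Pivot set = {Q,a,cp}, free = {ν,ΔT,t,g}
RREF:
  r0: [   1    0    0  3/5  2/5  1/5    0]
  r1: [   0    1    0  1/5  4/5 -3/5    1]
  r2: [   0    0    1    0   -1    0    0]
Fix exponent of ΔT at 1, ν at 0, t at 0, g at 0; solve each RREF row for its pivot's exponent:
  r0: exp(Q) + (2/5)·1 = 0 ⇒ exp(Q) = -2/5
  r1: exp(a) + (4/5)·1 = 0 ⇒ exp(a) = -4/5
  r2: exp(cp) + (-1)·1 = 0 ⇒ exp(cp) = 1
Π_2 = Q^(-2/5) · a^(-4/5) · cp · ΔT

["-2/5", "-4/5", "1", "0", "1", "0", "0"]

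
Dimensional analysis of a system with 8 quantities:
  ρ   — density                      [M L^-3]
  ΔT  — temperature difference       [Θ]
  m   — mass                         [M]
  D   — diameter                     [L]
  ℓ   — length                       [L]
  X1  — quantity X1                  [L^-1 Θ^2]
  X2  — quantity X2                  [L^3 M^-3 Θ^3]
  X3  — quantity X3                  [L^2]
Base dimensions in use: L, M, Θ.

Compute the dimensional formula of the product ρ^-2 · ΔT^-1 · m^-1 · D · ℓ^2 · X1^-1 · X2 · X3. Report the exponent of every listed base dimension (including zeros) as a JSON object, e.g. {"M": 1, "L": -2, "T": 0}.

{"L": 15, "M": -6, "Θ": 0}

Dimensional matrix (L×M×Θ by ρ×ΔT×m×D×ℓ×X1×X2×X3):
  L: [-3  0  0  1  1 -1  3  2]
  M: [ 1  0  1  0  0  0 -3  0]
  Θ: [ 0  1  0  0  0  2  3  0]
  [L]: (-2)·-3+(-1)·0+(-1)·0+(1)·1+(2)·1+(-1)·-1+(1)·3+(1)·2 = 15
  [M]: (-2)·1+(-1)·0+(-1)·1+(1)·0+(2)·0+(-1)·0+(1)·-3+(1)·0 = -6
  [Θ]: (-2)·0+(-1)·1+(-1)·0+(1)·0+(2)·0+(-1)·2+(1)·3+(1)·0 = 0
⇒ L^15 M^-6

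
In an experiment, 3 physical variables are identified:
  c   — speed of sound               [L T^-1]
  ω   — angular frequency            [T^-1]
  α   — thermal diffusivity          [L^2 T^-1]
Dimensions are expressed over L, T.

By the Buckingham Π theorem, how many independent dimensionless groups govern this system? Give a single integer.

Dimensional matrix (L×T by c×ω×α):
  L: [ 1  0  2]
  T: [-1 -1 -1]
RREF → pivots at {c,ω} ⇒ r = 2
Π count = n − r = 3 − 2 = 1

1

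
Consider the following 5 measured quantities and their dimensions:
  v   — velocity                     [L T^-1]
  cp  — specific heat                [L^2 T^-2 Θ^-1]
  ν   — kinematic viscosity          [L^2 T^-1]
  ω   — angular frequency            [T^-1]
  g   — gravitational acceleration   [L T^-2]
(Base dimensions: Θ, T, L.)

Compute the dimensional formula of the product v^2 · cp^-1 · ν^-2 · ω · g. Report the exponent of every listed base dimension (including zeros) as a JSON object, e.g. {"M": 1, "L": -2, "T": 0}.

{"Θ": 1, "T": -1, "L": -3}

Exponent matrix [Θ,T,L] × [v,cp,ν,ω,g]:
  Θ: [ 0 -1  0  0  0]
  T: [-1 -2 -1 -1 -2]
  L: [ 1  2  2  0  1]
  [Θ]: (2)·0+(-1)·-1+(-2)·0+(1)·0+(1)·0 = 1
  [T]: (2)·-1+(-1)·-2+(-2)·-1+(1)·-1+(1)·-2 = -1
  [L]: (2)·1+(-1)·2+(-2)·2+(1)·0+(1)·1 = -3
⇒ Θ T^-1 L^-3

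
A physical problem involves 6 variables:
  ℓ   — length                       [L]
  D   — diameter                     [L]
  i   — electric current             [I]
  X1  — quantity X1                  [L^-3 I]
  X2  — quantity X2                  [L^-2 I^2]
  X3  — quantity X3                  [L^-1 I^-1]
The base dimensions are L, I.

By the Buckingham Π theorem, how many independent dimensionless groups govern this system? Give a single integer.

Dimensional matrix (L×I by ℓ×D×i×X1×X2×X3):
  L: [ 1  1  0 -3 -2 -1]
  I: [ 0  0  1  1  2 -1]
RREF → pivots at {ℓ,i} ⇒ r = 2
Π count = n − r = 6 − 2 = 4

4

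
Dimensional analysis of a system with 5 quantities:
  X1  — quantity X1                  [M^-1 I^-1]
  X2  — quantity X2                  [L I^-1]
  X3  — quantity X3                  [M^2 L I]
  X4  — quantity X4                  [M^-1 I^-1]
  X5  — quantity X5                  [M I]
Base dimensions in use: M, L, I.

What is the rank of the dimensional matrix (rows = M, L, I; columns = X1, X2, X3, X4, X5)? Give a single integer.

2

Dimensional matrix (M×L×I by X1×X2×X3×X4×X5):
  M: [-1  0  2 -1  1]
  L: [ 0  1  1  0  0]
  I: [-1 -1  1 -1  1]
RREF → pivots at {X1,X2} ⇒ r = 2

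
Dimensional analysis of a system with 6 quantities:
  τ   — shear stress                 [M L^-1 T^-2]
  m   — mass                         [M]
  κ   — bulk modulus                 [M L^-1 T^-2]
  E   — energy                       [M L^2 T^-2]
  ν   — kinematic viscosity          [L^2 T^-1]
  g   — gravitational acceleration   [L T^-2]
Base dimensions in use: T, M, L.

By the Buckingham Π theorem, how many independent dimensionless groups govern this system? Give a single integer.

Dimensional matrix (T×M×L by τ×m×κ×E×ν×g):
  T: [-2  0 -2 -2 -1 -2]
  M: [ 1  1  1  1  0  0]
  L: [-1  0 -1  2  2  1]
RREF → pivots at {τ,m,E} ⇒ r = 3
n=6, r=3 ⇒ 3 dimensionless groups

3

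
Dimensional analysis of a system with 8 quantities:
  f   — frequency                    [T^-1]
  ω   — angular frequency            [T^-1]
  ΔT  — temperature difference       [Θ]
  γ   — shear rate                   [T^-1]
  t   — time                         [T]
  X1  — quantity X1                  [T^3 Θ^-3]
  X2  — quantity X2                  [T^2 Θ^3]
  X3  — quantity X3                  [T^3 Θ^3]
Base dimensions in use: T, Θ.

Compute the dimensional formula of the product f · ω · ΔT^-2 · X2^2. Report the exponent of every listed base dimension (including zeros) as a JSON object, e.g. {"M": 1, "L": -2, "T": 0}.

{"T": 2, "Θ": 4}

Dimensional matrix (T×Θ by f×ω×ΔT×γ×t×X1×X2×X3):
  T: [-1 -1  0 -1  1  3  2  3]
  Θ: [ 0  0  1  0  0 -3  3  3]
  [T]: (1)·-1+(1)·-1+(-2)·0+(2)·2 = 2
  [Θ]: (1)·0+(1)·0+(-2)·1+(2)·3 = 4
⇒ T^2 Θ^4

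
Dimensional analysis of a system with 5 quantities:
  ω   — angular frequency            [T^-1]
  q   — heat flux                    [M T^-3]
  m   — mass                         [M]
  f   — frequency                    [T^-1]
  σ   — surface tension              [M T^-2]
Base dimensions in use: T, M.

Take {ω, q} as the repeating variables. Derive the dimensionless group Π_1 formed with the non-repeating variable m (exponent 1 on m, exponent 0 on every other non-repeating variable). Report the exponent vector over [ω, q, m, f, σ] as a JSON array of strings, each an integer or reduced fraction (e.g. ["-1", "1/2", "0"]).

Write exponents as rows T,M / cols ω,q,m,f,σ:
  T: [-1 -3  0 -1 -2]
  M: [ 0  1  1  0  1]
RREF → pivots at {ω,q} ⇒ r = 2
Pivot set = {ω,q}, free = {m,f,σ}
RREF:
  r0: [   1    0   -3    1   -1]
  r1: [   0    1    1    0    1]
Fix exponent of m at 1, f at 0, σ at 0; solve each RREF row for its pivot's exponent:
  r0: exp(ω) + (-3)·1 = 0 ⇒ exp(ω) = 3
  r1: exp(q) + (1)·1 = 0 ⇒ exp(q) = -1
Π_1 = ω^3 · q^-1 · m

["3", "-1", "1", "0", "0"]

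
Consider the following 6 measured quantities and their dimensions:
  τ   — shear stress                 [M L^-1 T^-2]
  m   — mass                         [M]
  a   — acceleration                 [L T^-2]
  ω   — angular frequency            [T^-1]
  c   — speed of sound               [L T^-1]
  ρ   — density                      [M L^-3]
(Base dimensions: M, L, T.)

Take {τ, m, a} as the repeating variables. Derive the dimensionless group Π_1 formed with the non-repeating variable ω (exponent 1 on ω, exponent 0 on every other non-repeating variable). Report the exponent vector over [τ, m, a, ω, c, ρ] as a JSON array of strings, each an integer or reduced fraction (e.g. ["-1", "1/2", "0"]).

["-1/4", "1/4", "-1/4", "1", "0", "0"]

Write exponents as rows M,L,T / cols τ,m,a,ω,c,ρ:
  M: [ 1  1  0  0  0  1]
  L: [-1  0  1  0  1 -3]
  T: [-2  0 -2 -1 -1  0]
Echelon form has 3 nonzero rows (pivots: τ,m,a)
Pivot set = {τ,m,a}, free = {ω,c,ρ}
RREF:
  r0: [   1    0    0  1/4 -1/4  3/2]
  r1: [   0    1    0 -1/4  1/4 -1/2]
  r2: [   0    0    1  1/4  3/4 -3/2]
Fix exponent of ω at 1, c at 0, ρ at 0; solve each RREF row for its pivot's exponent:
  r0: exp(τ) + (1/4)·1 = 0 ⇒ exp(τ) = -1/4
  r1: exp(m) + (-1/4)·1 = 0 ⇒ exp(m) = 1/4
  r2: exp(a) + (1/4)·1 = 0 ⇒ exp(a) = -1/4
Π_1 = τ^(-1/4) · m^(1/4) · a^(-1/4) · ω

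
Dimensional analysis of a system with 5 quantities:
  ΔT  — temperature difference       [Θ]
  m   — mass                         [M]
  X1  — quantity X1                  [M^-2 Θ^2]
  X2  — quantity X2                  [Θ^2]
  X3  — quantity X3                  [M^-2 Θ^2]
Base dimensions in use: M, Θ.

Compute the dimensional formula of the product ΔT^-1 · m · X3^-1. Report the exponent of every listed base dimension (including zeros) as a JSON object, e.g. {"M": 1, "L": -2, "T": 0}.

{"M": 3, "Θ": -3}

Write exponents as rows M,Θ / cols ΔT,m,X1,X2,X3:
  M: [ 0  1 -2  0 -2]
  Θ: [ 1  0  2  2  2]
  [M]: (-1)·0+(1)·1+(-1)·-2 = 3
  [Θ]: (-1)·1+(1)·0+(-1)·2 = -3
⇒ M^3 Θ^-3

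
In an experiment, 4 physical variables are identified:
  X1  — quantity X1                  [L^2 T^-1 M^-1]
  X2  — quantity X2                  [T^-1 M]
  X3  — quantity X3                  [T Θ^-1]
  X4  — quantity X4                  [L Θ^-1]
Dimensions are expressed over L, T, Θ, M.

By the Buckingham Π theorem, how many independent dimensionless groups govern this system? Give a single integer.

1

Dimensional matrix (L×T×Θ×M by X1×X2×X3×X4):
  L: [ 2  0  0  1]
  T: [-1 -1  1  0]
  Θ: [ 0  0 -1 -1]
  M: [-1  1  0  0]
RREF → pivots at {X1,X2,X3} ⇒ r = 3
n=4, r=3 ⇒ 1 dimensionless group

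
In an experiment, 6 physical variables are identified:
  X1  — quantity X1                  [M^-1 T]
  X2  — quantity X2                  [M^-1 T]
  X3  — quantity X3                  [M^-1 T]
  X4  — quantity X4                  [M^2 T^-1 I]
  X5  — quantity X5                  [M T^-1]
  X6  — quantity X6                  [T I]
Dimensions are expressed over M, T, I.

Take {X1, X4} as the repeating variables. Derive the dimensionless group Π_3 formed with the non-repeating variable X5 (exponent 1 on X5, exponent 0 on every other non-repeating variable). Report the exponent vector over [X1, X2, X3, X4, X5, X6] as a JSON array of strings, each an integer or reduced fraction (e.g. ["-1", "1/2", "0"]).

Write exponents as rows M,T,I / cols X1,X2,X3,X4,X5,X6:
  M: [-1 -1 -1  2  1  0]
  T: [ 1  1  1 -1 -1  1]
  I: [ 0  0  0  1  0  1]
Echelon form has 2 nonzero rows (pivots: X1,X4)
Repeat: X1,X4; free: X2,X3,X5,X6
RREF:
  r0: [   1    1    1    0   -1    2]
  r1: [   0    0    0    1    0    1]
  r2: [   0    0    0    0    0    0]
Fix exponent of X5 at 1, X2 at 0, X3 at 0, X6 at 0; solve each RREF row for its pivot's exponent:
  r0: exp(X1) + (-1)·1 = 0 ⇒ exp(X1) = 1
  r1: exp(X4) + (0)·1 = 0 ⇒ exp(X4) = 0
Π_3 = X1 · X5

["1", "0", "0", "0", "1", "0"]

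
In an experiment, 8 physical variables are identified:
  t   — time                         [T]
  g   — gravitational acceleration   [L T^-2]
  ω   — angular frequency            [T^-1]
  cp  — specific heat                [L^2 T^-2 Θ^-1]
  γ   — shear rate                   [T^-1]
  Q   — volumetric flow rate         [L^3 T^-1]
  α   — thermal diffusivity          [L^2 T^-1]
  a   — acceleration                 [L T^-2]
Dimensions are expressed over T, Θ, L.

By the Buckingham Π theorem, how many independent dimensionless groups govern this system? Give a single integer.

Write exponents as rows T,Θ,L / cols t,g,ω,cp,γ,Q,α,a:
  T: [ 1 -2 -1 -2 -1 -1 -1 -2]
  Θ: [ 0  0  0 -1  0  0  0  0]
  L: [ 0  1  0  2  0  3  2  1]
Row reduction gives pivot columns t,g,cp; rank = 3
8 vars − rank 3 = 5 Π groups

5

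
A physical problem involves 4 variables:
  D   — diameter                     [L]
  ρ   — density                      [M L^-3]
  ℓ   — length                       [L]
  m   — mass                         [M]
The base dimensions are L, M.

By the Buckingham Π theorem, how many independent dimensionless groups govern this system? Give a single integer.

2

Dimensional matrix (L×M by D×ρ×ℓ×m):
  L: [ 1 -3  1  0]
  M: [ 0  1  0  1]
Echelon form has 2 nonzero rows (pivots: D,ρ)
4 vars − rank 2 = 2 Π groups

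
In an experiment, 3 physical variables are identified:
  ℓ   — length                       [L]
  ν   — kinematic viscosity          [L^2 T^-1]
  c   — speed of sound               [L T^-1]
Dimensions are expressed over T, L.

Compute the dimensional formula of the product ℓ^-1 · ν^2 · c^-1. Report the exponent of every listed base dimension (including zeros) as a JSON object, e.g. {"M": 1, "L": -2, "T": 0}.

{"T": -1, "L": 2}

Dimensional matrix (T×L by ℓ×ν×c):
  T: [ 0 -1 -1]
  L: [ 1  2  1]
  [T]: (-1)·0+(2)·-1+(-1)·-1 = -1
  [L]: (-1)·1+(2)·2+(-1)·1 = 2
⇒ T^-1 L^2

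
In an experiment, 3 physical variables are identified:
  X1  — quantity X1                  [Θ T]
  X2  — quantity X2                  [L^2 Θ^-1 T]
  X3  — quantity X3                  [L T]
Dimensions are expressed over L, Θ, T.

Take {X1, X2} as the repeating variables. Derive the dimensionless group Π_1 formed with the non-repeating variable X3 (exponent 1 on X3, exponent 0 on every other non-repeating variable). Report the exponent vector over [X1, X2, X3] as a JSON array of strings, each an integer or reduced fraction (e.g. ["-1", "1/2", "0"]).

Dimensional matrix (L×Θ×T by X1×X2×X3):
  L: [ 0  2  1]
  Θ: [ 1 -1  0]
  T: [ 1  1  1]
Echelon form has 2 nonzero rows (pivots: X1,X2)
Pivot set = {X1,X2}, free = {X3}
RREF:
  r0: [   1    0  1/2]
  r1: [   0    1  1/2]
  r2: [   0    0    0]
Fix exponent of X3 at 1; solve each RREF row for its pivot's exponent:
  r0: exp(X1) + (1/2)·1 = 0 ⇒ exp(X1) = -1/2
  r1: exp(X2) + (1/2)·1 = 0 ⇒ exp(X2) = -1/2
Π_1 = X1^(-1/2) · X2^(-1/2) · X3

["-1/2", "-1/2", "1"]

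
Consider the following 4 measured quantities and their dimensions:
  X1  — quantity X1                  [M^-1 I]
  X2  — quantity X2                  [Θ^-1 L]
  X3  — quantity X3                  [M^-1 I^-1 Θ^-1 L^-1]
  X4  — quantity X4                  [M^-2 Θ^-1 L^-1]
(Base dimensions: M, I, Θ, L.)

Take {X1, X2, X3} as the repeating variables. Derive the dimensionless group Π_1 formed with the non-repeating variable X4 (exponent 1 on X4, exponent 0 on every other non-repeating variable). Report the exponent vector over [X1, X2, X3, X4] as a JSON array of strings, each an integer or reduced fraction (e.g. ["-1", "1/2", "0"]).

Write exponents as rows M,I,Θ,L / cols X1,X2,X3,X4:
  M: [-1  0 -1 -2]
  I: [ 1  0 -1  0]
  Θ: [ 0 -1 -1 -1]
  L: [ 0  1 -1 -1]
RREF → pivots at {X1,X2,X3} ⇒ r = 3
Pivot set = {X1,X2,X3}, free = {X4}
RREF:
  r0: [   1    0    0    1]
  r1: [   0    1    0    0]
  r2: [   0    0    1    1]
  r3: [   0    0    0    0]
Fix exponent of X4 at 1; solve each RREF row for its pivot's exponent:
  r0: exp(X1) + (1)·1 = 0 ⇒ exp(X1) = -1
  r1: exp(X2) + (0)·1 = 0 ⇒ exp(X2) = 0
  r2: exp(X3) + (1)·1 = 0 ⇒ exp(X3) = -1
Π_1 = X1^-1 · X3^-1 · X4

["-1", "0", "-1", "1"]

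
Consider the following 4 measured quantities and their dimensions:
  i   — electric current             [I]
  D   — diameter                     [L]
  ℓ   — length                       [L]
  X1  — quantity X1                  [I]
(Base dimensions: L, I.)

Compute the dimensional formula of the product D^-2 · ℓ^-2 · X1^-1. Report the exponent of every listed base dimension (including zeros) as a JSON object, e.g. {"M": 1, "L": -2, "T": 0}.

Exponent matrix [L,I] × [i,D,ℓ,X1]:
  L: [ 0  1  1  0]
  I: [ 1  0  0  1]
  [L]: (-2)·1+(-2)·1+(-1)·0 = -4
  [I]: (-2)·0+(-2)·0+(-1)·1 = -1
⇒ L^-4 I^-1

{"L": -4, "I": -1}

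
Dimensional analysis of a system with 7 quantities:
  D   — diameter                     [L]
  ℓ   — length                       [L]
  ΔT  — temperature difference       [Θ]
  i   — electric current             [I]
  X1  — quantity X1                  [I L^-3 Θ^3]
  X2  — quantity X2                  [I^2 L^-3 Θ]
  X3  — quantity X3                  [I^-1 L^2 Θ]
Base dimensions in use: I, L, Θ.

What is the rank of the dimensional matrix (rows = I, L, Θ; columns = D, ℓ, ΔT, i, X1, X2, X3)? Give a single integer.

3

Dimensional matrix (I×L×Θ by D×ℓ×ΔT×i×X1×X2×X3):
  I: [ 0  0  0  1  1  2 -1]
  L: [ 1  1  0  0 -3 -3  2]
  Θ: [ 0  0  1  0  3  1  1]
RREF → pivots at {D,ΔT,i} ⇒ r = 3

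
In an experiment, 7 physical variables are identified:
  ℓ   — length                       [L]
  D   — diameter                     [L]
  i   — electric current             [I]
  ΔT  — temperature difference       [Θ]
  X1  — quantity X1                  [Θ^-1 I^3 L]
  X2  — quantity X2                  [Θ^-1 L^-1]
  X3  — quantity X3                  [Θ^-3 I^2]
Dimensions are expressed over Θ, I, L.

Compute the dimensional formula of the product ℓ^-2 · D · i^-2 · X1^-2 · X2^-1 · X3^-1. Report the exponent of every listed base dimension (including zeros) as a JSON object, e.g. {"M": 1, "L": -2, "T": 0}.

{"Θ": 6, "I": -10, "L": -2}

Dimensional matrix (Θ×I×L by ℓ×D×i×ΔT×X1×X2×X3):
  Θ: [ 0  0  0  1 -1 -1 -3]
  I: [ 0  0  1  0  3  0  2]
  L: [ 1  1  0  0  1 -1  0]
  [Θ]: (-2)·0+(1)·0+(-2)·0+(-2)·-1+(-1)·-1+(-1)·-3 = 6
  [I]: (-2)·0+(1)·0+(-2)·1+(-2)·3+(-1)·0+(-1)·2 = -10
  [L]: (-2)·1+(1)·1+(-2)·0+(-2)·1+(-1)·-1+(-1)·0 = -2
⇒ Θ^6 I^-10 L^-2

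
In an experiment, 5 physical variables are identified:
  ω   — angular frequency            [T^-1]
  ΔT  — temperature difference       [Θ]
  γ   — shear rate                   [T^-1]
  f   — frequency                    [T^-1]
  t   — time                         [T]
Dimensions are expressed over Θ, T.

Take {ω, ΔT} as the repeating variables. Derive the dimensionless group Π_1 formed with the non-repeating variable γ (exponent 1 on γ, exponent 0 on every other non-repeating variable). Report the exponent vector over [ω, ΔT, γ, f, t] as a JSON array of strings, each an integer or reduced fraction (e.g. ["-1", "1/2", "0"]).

["-1", "0", "1", "0", "0"]

Exponent matrix [Θ,T] × [ω,ΔT,γ,f,t]:
  Θ: [ 0  1  0  0  0]
  T: [-1  0 -1 -1  1]
RREF → pivots at {ω,ΔT} ⇒ r = 2
Repeat: ω,ΔT; free: γ,f,t
RREF:
  r0: [   1    0    1    1   -1]
  r1: [   0    1    0    0    0]
Fix exponent of γ at 1, f at 0, t at 0; solve each RREF row for its pivot's exponent:
  r0: exp(ω) + (1)·1 = 0 ⇒ exp(ω) = -1
  r1: exp(ΔT) + (0)·1 = 0 ⇒ exp(ΔT) = 0
Π_1 = ω^-1 · γ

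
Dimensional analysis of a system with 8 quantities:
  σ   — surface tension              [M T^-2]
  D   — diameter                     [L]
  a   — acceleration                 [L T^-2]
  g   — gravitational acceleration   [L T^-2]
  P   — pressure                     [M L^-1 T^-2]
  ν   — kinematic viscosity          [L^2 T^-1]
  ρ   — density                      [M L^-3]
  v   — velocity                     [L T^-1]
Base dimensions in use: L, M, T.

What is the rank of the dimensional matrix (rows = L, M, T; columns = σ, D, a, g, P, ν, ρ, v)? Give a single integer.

Exponent matrix [L,M,T] × [σ,D,a,g,P,ν,ρ,v]:
  L: [ 0  1  1  1 -1  2 -3  1]
  M: [ 1  0  0  0  1  0  1  0]
  T: [-2  0 -2 -2 -2 -1  0 -1]
Echelon form has 3 nonzero rows (pivots: σ,D,a)

3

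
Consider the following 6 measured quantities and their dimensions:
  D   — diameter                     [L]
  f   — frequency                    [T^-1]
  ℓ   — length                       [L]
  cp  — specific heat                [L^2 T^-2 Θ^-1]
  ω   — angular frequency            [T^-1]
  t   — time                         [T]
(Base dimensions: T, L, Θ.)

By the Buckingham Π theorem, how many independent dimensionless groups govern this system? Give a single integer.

3

Exponent matrix [T,L,Θ] × [D,f,ℓ,cp,ω,t]:
  T: [ 0 -1  0 -2 -1  1]
  L: [ 1  0  1  2  0  0]
  Θ: [ 0  0  0 -1  0  0]
Row reduction gives pivot columns D,f,cp; rank = 3
n=6, r=3 ⇒ 3 dimensionless groups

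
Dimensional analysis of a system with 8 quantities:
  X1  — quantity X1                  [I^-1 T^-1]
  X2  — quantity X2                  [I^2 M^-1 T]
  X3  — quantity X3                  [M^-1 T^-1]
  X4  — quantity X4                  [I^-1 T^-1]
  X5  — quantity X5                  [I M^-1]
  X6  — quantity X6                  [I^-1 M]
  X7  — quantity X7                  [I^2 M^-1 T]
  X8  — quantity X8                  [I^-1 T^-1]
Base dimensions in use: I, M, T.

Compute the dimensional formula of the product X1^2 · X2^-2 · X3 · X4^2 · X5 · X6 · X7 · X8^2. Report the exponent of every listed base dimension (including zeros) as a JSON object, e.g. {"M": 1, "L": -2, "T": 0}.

{"I": -8, "M": 0, "T": -8}

Dimensional matrix (I×M×T by X1×X2×X3×X4×X5×X6×X7×X8):
  I: [-1  2  0 -1  1 -1  2 -1]
  M: [ 0 -1 -1  0 -1  1 -1  0]
  T: [-1  1 -1 -1  0  0  1 -1]
  [I]: (2)·-1+(-2)·2+(1)·0+(2)·-1+(1)·1+(1)·-1+(1)·2+(2)·-1 = -8
  [M]: (2)·0+(-2)·-1+(1)·-1+(2)·0+(1)·-1+(1)·1+(1)·-1+(2)·0 = 0
  [T]: (2)·-1+(-2)·1+(1)·-1+(2)·-1+(1)·0+(1)·0+(1)·1+(2)·-1 = -8
⇒ I^-8 T^-8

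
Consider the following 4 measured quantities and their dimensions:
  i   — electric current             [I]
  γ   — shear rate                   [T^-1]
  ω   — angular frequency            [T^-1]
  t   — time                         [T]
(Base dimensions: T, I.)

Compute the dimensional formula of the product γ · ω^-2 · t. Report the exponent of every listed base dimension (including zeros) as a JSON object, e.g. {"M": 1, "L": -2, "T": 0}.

Write exponents as rows T,I / cols i,γ,ω,t:
  T: [ 0 -1 -1  1]
  I: [ 1  0  0  0]
  [T]: (1)·-1+(-2)·-1+(1)·1 = 2
  [I]: (1)·0+(-2)·0+(1)·0 = 0
⇒ T^2

{"T": 2, "I": 0}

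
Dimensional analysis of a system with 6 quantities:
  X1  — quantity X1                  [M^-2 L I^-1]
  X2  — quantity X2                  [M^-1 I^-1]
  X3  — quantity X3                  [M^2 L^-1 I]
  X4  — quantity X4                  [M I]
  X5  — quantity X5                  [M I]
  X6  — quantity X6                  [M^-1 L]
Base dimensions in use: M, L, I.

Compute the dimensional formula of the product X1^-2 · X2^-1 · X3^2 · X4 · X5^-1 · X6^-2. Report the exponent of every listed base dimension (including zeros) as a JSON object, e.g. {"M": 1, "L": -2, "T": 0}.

{"M": 11, "L": -6, "I": 5}

Write exponents as rows M,L,I / cols X1,X2,X3,X4,X5,X6:
  M: [-2 -1  2  1  1 -1]
  L: [ 1  0 -1  0  0  1]
  I: [-1 -1  1  1  1  0]
  [M]: (-2)·-2+(-1)·-1+(2)·2+(1)·1+(-1)·1+(-2)·-1 = 11
  [L]: (-2)·1+(-1)·0+(2)·-1+(1)·0+(-1)·0+(-2)·1 = -6
  [I]: (-2)·-1+(-1)·-1+(2)·1+(1)·1+(-1)·1+(-2)·0 = 5
⇒ M^11 L^-6 I^5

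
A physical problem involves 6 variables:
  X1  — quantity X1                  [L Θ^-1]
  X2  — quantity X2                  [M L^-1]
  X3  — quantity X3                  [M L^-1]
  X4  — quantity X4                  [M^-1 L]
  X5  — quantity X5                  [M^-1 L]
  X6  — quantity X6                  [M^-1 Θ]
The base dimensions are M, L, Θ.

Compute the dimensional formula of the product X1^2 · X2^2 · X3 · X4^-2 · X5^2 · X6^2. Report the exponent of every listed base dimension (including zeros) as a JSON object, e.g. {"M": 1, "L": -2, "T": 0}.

Dimensional matrix (M×L×Θ by X1×X2×X3×X4×X5×X6):
  M: [ 0  1  1 -1 -1 -1]
  L: [ 1 -1 -1  1  1  0]
  Θ: [-1  0  0  0  0  1]
  [M]: (2)·0+(2)·1+(1)·1+(-2)·-1+(2)·-1+(2)·-1 = 1
  [L]: (2)·1+(2)·-1+(1)·-1+(-2)·1+(2)·1+(2)·0 = -1
  [Θ]: (2)·-1+(2)·0+(1)·0+(-2)·0+(2)·0+(2)·1 = 0
⇒ M L^-1

{"M": 1, "L": -1, "Θ": 0}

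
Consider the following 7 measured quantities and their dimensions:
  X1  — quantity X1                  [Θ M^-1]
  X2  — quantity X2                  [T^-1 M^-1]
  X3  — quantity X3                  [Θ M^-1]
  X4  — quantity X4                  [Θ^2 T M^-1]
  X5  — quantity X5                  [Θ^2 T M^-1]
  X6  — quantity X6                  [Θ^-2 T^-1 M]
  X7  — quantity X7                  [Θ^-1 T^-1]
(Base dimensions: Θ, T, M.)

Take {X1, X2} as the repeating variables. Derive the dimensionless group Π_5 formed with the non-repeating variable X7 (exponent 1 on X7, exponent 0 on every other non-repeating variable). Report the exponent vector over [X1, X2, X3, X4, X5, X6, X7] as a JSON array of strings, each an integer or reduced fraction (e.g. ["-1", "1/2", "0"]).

["1", "-1", "0", "0", "0", "0", "1"]

Exponent matrix [Θ,T,M] × [X1,X2,X3,X4,X5,X6,X7]:
  Θ: [ 1  0  1  2  2 -2 -1]
  T: [ 0 -1  0  1  1 -1 -1]
  M: [-1 -1 -1 -1 -1  1  0]
Row reduction gives pivot columns X1,X2; rank = 2
Repeat: X1,X2; free: X3,X4,X5,X6,X7
RREF:
  r0: [   1    0    1    2    2   -2   -1]
  r1: [   0    1    0   -1   -1    1    1]
  r2: [   0    0    0    0    0    0    0]
Fix exponent of X7 at 1, X3 at 0, X4 at 0, X5 at 0, X6 at 0; solve each RREF row for its pivot's exponent:
  r0: exp(X1) + (-1)·1 = 0 ⇒ exp(X1) = 1
  r1: exp(X2) + (1)·1 = 0 ⇒ exp(X2) = -1
Π_5 = X1 · X2^-1 · X7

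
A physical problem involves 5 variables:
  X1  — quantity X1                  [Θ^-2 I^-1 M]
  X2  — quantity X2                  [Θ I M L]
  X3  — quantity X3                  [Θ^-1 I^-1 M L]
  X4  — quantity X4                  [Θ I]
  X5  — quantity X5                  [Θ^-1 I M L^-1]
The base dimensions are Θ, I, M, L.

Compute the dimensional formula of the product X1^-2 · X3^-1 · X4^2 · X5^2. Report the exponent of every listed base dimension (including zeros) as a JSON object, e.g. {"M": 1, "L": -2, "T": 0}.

{"Θ": 5, "I": 7, "M": -1, "L": -3}

Dimensional matrix (Θ×I×M×L by X1×X2×X3×X4×X5):
  Θ: [-2  1 -1  1 -1]
  I: [-1  1 -1  1  1]
  M: [ 1  1  1  0  1]
  L: [ 0  1  1  0 -1]
  [Θ]: (-2)·-2+(-1)·-1+(2)·1+(2)·-1 = 5
  [I]: (-2)·-1+(-1)·-1+(2)·1+(2)·1 = 7
  [M]: (-2)·1+(-1)·1+(2)·0+(2)·1 = -1
  [L]: (-2)·0+(-1)·1+(2)·0+(2)·-1 = -3
⇒ Θ^5 I^7 M^-1 L^-3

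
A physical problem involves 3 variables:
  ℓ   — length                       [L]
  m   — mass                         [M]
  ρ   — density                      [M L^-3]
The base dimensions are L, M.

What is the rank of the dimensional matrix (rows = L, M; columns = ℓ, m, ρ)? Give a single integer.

Write exponents as rows L,M / cols ℓ,m,ρ:
  L: [ 1  0 -3]
  M: [ 0  1  1]
RREF → pivots at {ℓ,m} ⇒ r = 2

2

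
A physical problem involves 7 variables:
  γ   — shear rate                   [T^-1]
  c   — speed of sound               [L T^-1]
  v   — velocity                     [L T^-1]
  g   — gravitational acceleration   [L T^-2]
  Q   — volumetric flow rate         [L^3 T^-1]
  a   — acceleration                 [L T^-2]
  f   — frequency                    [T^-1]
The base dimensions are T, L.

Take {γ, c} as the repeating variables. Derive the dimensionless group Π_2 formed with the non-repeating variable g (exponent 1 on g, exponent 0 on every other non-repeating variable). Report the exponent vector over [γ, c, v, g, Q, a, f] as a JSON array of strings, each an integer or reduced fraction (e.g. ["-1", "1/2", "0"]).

["-1", "-1", "0", "1", "0", "0", "0"]

Exponent matrix [T,L] × [γ,c,v,g,Q,a,f]:
  T: [-1 -1 -1 -2 -1 -2 -1]
  L: [ 0  1  1  1  3  1  0]
Row reduction gives pivot columns γ,c; rank = 2
Pivot set = {γ,c}, free = {v,g,Q,a,f}
RREF:
  r0: [   1    0    0    1   -2    1    1]
  r1: [   0    1    1    1    3    1    0]
Fix exponent of g at 1, v at 0, Q at 0, a at 0, f at 0; solve each RREF row for its pivot's exponent:
  r0: exp(γ) + (1)·1 = 0 ⇒ exp(γ) = -1
  r1: exp(c) + (1)·1 = 0 ⇒ exp(c) = -1
Π_2 = γ^-1 · c^-1 · g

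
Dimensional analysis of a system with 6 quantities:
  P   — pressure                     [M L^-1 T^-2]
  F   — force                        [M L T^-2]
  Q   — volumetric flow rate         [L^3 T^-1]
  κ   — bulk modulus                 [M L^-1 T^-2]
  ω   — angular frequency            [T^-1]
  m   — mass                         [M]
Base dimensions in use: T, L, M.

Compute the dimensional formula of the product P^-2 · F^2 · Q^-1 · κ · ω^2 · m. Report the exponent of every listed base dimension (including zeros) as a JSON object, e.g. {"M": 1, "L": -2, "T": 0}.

{"T": -3, "L": 0, "M": 2}

Dimensional matrix (T×L×M by P×F×Q×κ×ω×m):
  T: [-2 -2 -1 -2 -1  0]
  L: [-1  1  3 -1  0  0]
  M: [ 1  1  0  1  0  1]
  [T]: (-2)·-2+(2)·-2+(-1)·-1+(1)·-2+(2)·-1+(1)·0 = -3
  [L]: (-2)·-1+(2)·1+(-1)·3+(1)·-1+(2)·0+(1)·0 = 0
  [M]: (-2)·1+(2)·1+(-1)·0+(1)·1+(2)·0+(1)·1 = 2
⇒ T^-3 M^2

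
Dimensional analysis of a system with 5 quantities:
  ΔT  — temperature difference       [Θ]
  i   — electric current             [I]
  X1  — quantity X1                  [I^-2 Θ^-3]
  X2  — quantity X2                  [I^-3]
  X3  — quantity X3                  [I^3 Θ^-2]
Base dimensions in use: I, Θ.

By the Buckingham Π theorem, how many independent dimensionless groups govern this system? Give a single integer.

3

Exponent matrix [I,Θ] × [ΔT,i,X1,X2,X3]:
  I: [ 0  1 -2 -3  3]
  Θ: [ 1  0 -3  0 -2]
RREF → pivots at {ΔT,i} ⇒ r = 2
5 vars − rank 2 = 3 Π groups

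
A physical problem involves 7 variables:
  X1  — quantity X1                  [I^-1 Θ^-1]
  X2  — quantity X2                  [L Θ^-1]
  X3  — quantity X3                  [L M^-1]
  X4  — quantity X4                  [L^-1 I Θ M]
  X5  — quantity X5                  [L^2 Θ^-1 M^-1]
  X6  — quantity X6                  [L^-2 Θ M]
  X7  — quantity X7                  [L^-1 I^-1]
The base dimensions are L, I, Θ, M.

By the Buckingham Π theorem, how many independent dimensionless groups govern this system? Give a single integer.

Write exponents as rows L,I,Θ,M / cols X1,X2,X3,X4,X5,X6,X7:
  L: [ 0  1  1 -1  2 -2 -1]
  I: [-1  0  0  1  0  0 -1]
  Θ: [-1 -1  0  1 -1  1  0]
  M: [ 0  0 -1  1 -1  1  0]
RREF → pivots at {X1,X2,X3} ⇒ r = 3
n=7, r=3 ⇒ 4 dimensionless groups

4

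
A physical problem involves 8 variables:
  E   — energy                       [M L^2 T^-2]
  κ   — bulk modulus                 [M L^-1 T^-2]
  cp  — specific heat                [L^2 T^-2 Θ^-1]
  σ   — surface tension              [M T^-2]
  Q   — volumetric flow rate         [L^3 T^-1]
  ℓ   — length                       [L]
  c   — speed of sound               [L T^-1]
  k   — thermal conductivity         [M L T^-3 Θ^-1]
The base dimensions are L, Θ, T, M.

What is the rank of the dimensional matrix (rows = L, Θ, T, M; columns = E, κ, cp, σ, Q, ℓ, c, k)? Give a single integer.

4

Dimensional matrix (L×Θ×T×M by E×κ×cp×σ×Q×ℓ×c×k):
  L: [ 2 -1  2  0  3  1  1  1]
  Θ: [ 0  0 -1  0  0  0  0 -1]
  T: [-2 -2 -2 -2 -1  0 -1 -3]
  M: [ 1  1  0  1  0  0  0  1]
RREF → pivots at {E,κ,cp,Q} ⇒ r = 4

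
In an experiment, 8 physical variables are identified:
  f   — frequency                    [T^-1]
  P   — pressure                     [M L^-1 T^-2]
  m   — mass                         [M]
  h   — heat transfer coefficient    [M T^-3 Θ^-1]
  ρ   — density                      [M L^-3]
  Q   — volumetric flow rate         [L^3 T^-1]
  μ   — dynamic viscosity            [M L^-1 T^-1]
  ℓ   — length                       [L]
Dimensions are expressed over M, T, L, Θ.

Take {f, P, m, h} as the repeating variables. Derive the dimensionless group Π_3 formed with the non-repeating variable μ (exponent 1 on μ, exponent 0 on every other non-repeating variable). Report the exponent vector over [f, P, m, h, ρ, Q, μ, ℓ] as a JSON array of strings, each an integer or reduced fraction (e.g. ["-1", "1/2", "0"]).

["1", "-1", "0", "0", "0", "0", "1", "0"]

Write exponents as rows M,T,L,Θ / cols f,P,m,h,ρ,Q,μ,ℓ:
  M: [ 0  1  1  1  1  0  1  0]
  T: [-1 -2  0 -3  0 -1 -1  0]
  L: [ 0 -1  0  0 -3  3 -1  1]
  Θ: [ 0  0  0 -1  0  0  0  0]
Row reduction gives pivot columns f,P,m,h; rank = 4
Pivot set = {f,P,m,h}, free = {ρ,Q,μ,ℓ}
RREF:
  r0: [   1    0    0    0   -6    7   -1    2]
  r1: [   0    1    0    0    3   -3    1   -1]
  r2: [   0    0    1    0   -2    3    0    1]
  r3: [   0    0    0    1    0    0    0    0]
Fix exponent of μ at 1, ρ at 0, Q at 0, ℓ at 0; solve each RREF row for its pivot's exponent:
  r0: exp(f) + (-1)·1 = 0 ⇒ exp(f) = 1
  r1: exp(P) + (1)·1 = 0 ⇒ exp(P) = -1
  r2: exp(m) + (0)·1 = 0 ⇒ exp(m) = 0
  r3: exp(h) + (0)·1 = 0 ⇒ exp(h) = 0
Π_3 = f · P^-1 · μ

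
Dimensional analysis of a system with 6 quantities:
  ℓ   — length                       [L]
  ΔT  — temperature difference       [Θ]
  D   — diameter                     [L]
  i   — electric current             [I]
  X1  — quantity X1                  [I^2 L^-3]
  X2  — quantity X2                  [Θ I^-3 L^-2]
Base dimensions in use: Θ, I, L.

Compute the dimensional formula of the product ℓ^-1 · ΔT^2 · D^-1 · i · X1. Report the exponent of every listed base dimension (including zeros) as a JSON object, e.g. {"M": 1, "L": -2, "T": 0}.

Dimensional matrix (Θ×I×L by ℓ×ΔT×D×i×X1×X2):
  Θ: [ 0  1  0  0  0  1]
  I: [ 0  0  0  1  2 -3]
  L: [ 1  0  1  0 -3 -2]
  [Θ]: (-1)·0+(2)·1+(-1)·0+(1)·0+(1)·0 = 2
  [I]: (-1)·0+(2)·0+(-1)·0+(1)·1+(1)·2 = 3
  [L]: (-1)·1+(2)·0+(-1)·1+(1)·0+(1)·-3 = -5
⇒ Θ^2 I^3 L^-5

{"Θ": 2, "I": 3, "L": -5}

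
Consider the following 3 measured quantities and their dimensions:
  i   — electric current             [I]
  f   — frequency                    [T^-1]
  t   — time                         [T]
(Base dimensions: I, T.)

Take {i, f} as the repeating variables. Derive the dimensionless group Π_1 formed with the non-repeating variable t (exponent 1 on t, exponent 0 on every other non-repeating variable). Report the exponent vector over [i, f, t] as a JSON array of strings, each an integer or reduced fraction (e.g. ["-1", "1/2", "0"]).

["0", "1", "1"]

Write exponents as rows I,T / cols i,f,t:
  I: [ 1  0  0]
  T: [ 0 -1  1]
RREF → pivots at {i,f} ⇒ r = 2
Pivot set = {i,f}, free = {t}
RREF:
  r0: [   1    0    0]
  r1: [   0    1   -1]
Fix exponent of t at 1; solve each RREF row for its pivot's exponent:
  r0: exp(i) + (0)·1 = 0 ⇒ exp(i) = 0
  r1: exp(f) + (-1)·1 = 0 ⇒ exp(f) = 1
Π_1 = f · t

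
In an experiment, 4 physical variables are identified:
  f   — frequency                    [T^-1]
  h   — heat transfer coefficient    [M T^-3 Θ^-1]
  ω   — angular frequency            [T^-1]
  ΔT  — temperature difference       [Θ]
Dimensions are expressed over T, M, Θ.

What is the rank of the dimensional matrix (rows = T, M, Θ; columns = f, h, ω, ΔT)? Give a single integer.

Exponent matrix [T,M,Θ] × [f,h,ω,ΔT]:
  T: [-1 -3 -1  0]
  M: [ 0  1  0  0]
  Θ: [ 0 -1  0  1]
Row reduction gives pivot columns f,h,ΔT; rank = 3

3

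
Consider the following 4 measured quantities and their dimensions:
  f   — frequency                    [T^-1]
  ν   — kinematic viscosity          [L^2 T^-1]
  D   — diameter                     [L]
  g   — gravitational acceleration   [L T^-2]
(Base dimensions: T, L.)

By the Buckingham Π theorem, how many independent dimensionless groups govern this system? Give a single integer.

2

Dimensional matrix (T×L by f×ν×D×g):
  T: [-1 -1  0 -2]
  L: [ 0  2  1  1]
RREF → pivots at {f,ν} ⇒ r = 2
4 vars − rank 2 = 2 Π groups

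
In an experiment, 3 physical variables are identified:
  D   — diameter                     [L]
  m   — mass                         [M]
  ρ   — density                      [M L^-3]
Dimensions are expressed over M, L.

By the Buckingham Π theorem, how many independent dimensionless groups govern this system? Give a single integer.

Dimensional matrix (M×L by D×m×ρ):
  M: [ 0  1  1]
  L: [ 1  0 -3]
Row reduction gives pivot columns D,m; rank = 2
n=3, r=2 ⇒ 1 dimensionless group

1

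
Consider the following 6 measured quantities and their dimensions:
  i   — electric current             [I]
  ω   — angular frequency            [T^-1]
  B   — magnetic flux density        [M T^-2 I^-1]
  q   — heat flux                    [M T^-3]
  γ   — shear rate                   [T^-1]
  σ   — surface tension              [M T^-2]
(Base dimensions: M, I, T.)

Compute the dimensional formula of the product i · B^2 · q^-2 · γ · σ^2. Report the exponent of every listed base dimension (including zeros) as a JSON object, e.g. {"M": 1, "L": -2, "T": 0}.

Write exponents as rows M,I,T / cols i,ω,B,q,γ,σ:
  M: [ 0  0  1  1  0  1]
  I: [ 1  0 -1  0  0  0]
  T: [ 0 -1 -2 -3 -1 -2]
  [M]: (1)·0+(2)·1+(-2)·1+(1)·0+(2)·1 = 2
  [I]: (1)·1+(2)·-1+(-2)·0+(1)·0+(2)·0 = -1
  [T]: (1)·0+(2)·-2+(-2)·-3+(1)·-1+(2)·-2 = -3
⇒ M^2 I^-1 T^-3

{"M": 2, "I": -1, "T": -3}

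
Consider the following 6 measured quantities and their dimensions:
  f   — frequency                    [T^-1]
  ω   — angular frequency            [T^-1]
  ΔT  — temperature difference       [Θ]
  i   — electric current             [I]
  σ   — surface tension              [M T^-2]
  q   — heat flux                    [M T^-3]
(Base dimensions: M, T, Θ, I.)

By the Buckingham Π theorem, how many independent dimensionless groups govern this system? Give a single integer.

Dimensional matrix (M×T×Θ×I by f×ω×ΔT×i×σ×q):
  M: [ 0  0  0  0  1  1]
  T: [-1 -1  0  0 -2 -3]
  Θ: [ 0  0  1  0  0  0]
  I: [ 0  0  0  1  0  0]
Row reduction gives pivot columns f,ΔT,i,σ; rank = 4
6 vars − rank 4 = 2 Π groups

2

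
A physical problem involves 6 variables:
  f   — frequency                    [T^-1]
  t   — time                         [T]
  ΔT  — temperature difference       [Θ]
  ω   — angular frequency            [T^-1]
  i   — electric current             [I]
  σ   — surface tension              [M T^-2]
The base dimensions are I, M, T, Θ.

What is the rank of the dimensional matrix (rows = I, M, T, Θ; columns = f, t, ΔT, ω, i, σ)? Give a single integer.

Dimensional matrix (I×M×T×Θ by f×t×ΔT×ω×i×σ):
  I: [ 0  0  0  0  1  0]
  M: [ 0  0  0  0  0  1]
  T: [-1  1  0 -1  0 -2]
  Θ: [ 0  0  1  0  0  0]
Echelon form has 4 nonzero rows (pivots: f,ΔT,i,σ)

4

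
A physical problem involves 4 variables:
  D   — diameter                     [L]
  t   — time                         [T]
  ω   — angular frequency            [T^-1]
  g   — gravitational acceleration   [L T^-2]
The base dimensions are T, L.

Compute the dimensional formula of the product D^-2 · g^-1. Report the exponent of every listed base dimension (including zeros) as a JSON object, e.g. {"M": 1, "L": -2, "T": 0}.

Exponent matrix [T,L] × [D,t,ω,g]:
  T: [ 0  1 -1 -2]
  L: [ 1  0  0  1]
  [T]: (-2)·0+(-1)·-2 = 2
  [L]: (-2)·1+(-1)·1 = -3
⇒ T^2 L^-3

{"T": 2, "L": -3}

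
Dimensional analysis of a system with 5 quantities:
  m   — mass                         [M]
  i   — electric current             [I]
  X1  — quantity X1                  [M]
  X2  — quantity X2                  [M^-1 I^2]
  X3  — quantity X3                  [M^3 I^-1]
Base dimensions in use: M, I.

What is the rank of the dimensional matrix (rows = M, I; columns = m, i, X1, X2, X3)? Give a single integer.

2

Dimensional matrix (M×I by m×i×X1×X2×X3):
  M: [ 1  0  1 -1  3]
  I: [ 0  1  0  2 -1]
RREF → pivots at {m,i} ⇒ r = 2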